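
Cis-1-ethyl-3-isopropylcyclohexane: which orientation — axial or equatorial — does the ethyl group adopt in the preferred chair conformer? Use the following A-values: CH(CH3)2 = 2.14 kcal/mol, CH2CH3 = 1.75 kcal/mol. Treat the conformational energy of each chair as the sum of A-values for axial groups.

C1 and C3 have the same parity, so for the cis isomer the two substituents are e,e in one chair and a,a in the other.
Chair I (isopropyl axial, ethyl axial): E = 3.89 kcal/mol.
Chair II (isopropyl equatorial, ethyl equatorial): E = 0.00 kcal/mol.
Chair II is the more stable (lower-energy) conformer, and in that chair the ethyl group is equatorial.

equatorial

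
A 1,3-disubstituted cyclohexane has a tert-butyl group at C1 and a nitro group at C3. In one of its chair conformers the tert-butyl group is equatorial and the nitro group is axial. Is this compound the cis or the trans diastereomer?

C1 and C3 have the same parity, so their axial bonds point in the same direction.
With same-parity carbons, two substituents on the same face are both axial or both equatorial; opposite faces give one of each.
Here the groups are equatorial/axial → opposite face → trans.

trans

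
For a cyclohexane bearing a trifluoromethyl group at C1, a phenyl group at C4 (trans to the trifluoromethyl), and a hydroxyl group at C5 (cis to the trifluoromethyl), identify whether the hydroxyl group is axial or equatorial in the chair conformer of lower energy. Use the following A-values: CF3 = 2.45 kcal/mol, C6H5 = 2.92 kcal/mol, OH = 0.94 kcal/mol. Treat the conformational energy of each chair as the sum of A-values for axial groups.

equatorial

Chair I (trifluoromethyl axial, phenyl axial, hydroxyl axial): E = 6.31 kcal/mol.
Chair II (trifluoromethyl equatorial, phenyl equatorial, hydroxyl equatorial): E = 0.00 kcal/mol.
Chair II is the more stable (lower-energy) conformer, and in that chair the hydroxyl group is equatorial.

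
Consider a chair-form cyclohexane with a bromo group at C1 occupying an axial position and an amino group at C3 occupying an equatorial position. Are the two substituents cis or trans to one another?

C1 and C3 have the same parity, so their axial bonds point in the same direction.
With same-parity carbons, two substituents on the same face are both axial or both equatorial; opposite faces give one of each.
Here the groups are axial/equatorial → opposite face → trans.

trans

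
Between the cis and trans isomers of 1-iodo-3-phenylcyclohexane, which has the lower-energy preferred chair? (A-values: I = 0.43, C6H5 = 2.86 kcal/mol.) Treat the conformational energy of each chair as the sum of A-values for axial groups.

cis

At 1,3 positions (parity same): cis → (e,e or a,a); trans → (a,e or e,a).
Best chair for cis: E = 0.00 kcal/mol; best chair for trans: E = 0.43 kcal/mol.
The cis isomer is lower by 0.43 kcal/mol.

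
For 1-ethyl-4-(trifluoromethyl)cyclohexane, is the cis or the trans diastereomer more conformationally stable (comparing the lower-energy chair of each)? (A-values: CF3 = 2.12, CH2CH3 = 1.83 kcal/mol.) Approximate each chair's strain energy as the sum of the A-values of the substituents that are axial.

trans

At 1,4 positions (parity opposite): cis → (a,e or e,a); trans → (e,e or a,a).
Best chair for cis: E = 1.83 kcal/mol; best chair for trans: E = 0.00 kcal/mol.
The trans isomer is lower by 1.83 kcal/mol.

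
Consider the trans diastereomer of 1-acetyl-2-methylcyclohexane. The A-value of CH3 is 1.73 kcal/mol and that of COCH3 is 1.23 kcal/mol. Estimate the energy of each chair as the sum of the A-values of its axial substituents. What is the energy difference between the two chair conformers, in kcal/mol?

2.96 kcal/mol

C1 and C2 have opposite parity, so for the trans isomer the two substituents are e,e in one chair and a,a in the other.
Chair I (methyl axial, acetyl axial): E = 2.96 kcal/mol.
Chair II (methyl equatorial, acetyl equatorial): E = 0.00 kcal/mol.
ΔE = 2.96 − 0.00 = 2.96 kcal/mol; chair II is more stable.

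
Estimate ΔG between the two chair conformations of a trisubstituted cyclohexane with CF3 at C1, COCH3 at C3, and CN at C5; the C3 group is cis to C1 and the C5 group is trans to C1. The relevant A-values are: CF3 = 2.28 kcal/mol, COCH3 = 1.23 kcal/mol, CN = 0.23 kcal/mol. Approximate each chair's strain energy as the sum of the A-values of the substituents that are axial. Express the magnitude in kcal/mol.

3.28 kcal/mol

Chair I (trifluoromethyl axial, acetyl axial, cyano equatorial): E = 3.51 kcal/mol.
Chair II (trifluoromethyl equatorial, acetyl equatorial, cyano axial): E = 0.23 kcal/mol.
ΔE = 3.51 − 0.23 = 3.28 kcal/mol; chair II is more stable.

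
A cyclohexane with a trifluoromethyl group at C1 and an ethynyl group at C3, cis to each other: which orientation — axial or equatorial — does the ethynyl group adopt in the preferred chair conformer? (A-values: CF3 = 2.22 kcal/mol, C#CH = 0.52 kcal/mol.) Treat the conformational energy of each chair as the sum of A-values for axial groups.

equatorial

C1 and C3 have the same parity, so for the cis isomer the two substituents are e,e in one chair and a,a in the other.
Chair I (trifluoromethyl axial, ethynyl axial): E = 2.74 kcal/mol.
Chair II (trifluoromethyl equatorial, ethynyl equatorial): E = 0.00 kcal/mol.
Chair II is the more stable (lower-energy) conformer, and in that chair the ethynyl group is equatorial.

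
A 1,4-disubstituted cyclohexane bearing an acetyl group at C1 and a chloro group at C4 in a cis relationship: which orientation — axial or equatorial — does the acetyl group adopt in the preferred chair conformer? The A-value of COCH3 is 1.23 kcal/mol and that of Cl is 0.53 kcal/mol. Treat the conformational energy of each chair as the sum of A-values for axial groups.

C1 and C4 have opposite parity, so for the cis isomer the two substituents are one axial and one equatorial in each chair.
Chair I (acetyl axial, chloro equatorial): E = 1.23 kcal/mol.
Chair II (acetyl equatorial, chloro axial): E = 0.53 kcal/mol.
Chair II is the more stable (lower-energy) conformer, and in that chair the acetyl group is equatorial.

equatorial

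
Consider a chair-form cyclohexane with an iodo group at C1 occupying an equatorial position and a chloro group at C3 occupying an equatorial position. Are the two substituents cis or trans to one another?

C1 and C3 have the same parity, so their axial bonds point in the same direction.
With same-parity carbons, two substituents on the same face are both axial or both equatorial; opposite faces give one of each.
Here the groups are equatorial/equatorial → same face → cis.

cis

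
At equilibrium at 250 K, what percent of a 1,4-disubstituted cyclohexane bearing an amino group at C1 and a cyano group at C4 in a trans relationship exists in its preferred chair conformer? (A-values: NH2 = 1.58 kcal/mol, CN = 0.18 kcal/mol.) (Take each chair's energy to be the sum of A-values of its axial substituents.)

97.2%

C1 and C4 have opposite parity, so for the trans isomer the two substituents are e,e in one chair and a,a in the other.
Chair I (amino axial, cyano axial): E = 1.76 kcal/mol; chair II (amino equatorial, cyano equatorial): E = 0.00 kcal/mol.
ΔG = 1.76 kcal/mol between the two chairs.
K = exp(ΔG/RT) with R = 1.987×10⁻³ kcal mol⁻¹ K⁻¹ and T = 250 K gives K ≈ 34.6.
Fraction in the lower-energy chair = K/(K+1) = 97.2%.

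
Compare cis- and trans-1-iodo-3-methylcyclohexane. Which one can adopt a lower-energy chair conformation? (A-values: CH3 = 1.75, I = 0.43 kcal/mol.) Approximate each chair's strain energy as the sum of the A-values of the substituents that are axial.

At 1,3 positions (parity same): cis → (e,e or a,a); trans → (a,e or e,a).
Best chair for cis: E = 0.00 kcal/mol; best chair for trans: E = 0.43 kcal/mol.
The cis isomer is lower by 0.43 kcal/mol.

cis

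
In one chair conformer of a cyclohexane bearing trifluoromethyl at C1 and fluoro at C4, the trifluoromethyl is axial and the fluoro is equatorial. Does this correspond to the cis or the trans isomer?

C1 and C4 have opposite parity, so their axial bonds point in opposite directions.
With opposite-parity carbons, two substituents on the same face are one axial and one equatorial; opposite faces give both axial or both equatorial.
Here the groups are axial/equatorial → same face → cis.

cis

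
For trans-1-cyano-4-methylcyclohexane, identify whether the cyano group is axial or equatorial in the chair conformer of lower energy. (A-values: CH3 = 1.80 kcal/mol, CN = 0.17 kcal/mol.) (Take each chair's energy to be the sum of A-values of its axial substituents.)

equatorial

C1 and C4 have opposite parity, so for the trans isomer the two substituents are e,e in one chair and a,a in the other.
Chair I (methyl axial, cyano axial): E = 1.97 kcal/mol.
Chair II (methyl equatorial, cyano equatorial): E = 0.00 kcal/mol.
Chair II is the more stable (lower-energy) conformer, and in that chair the cyano group is equatorial.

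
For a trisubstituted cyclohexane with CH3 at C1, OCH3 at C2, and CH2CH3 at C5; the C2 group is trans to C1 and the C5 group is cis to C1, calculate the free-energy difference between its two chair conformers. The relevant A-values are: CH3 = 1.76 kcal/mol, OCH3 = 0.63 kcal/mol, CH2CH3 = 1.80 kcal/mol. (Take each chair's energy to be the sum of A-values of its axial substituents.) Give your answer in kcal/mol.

4.19 kcal/mol

Chair I (methyl axial, methoxy axial, ethyl axial): E = 4.19 kcal/mol.
Chair II (methyl equatorial, methoxy equatorial, ethyl equatorial): E = 0.00 kcal/mol.
ΔE = 4.19 − 0.00 = 4.19 kcal/mol; chair II is more stable.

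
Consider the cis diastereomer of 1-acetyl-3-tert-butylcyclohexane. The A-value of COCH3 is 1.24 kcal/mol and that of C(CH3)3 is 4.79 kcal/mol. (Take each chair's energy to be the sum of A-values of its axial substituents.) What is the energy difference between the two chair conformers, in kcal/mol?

6.03 kcal/mol

C1 and C3 have the same parity, so for the cis isomer the two substituents are e,e in one chair and a,a in the other.
Chair I (acetyl axial, tert-butyl axial): E = 6.03 kcal/mol.
Chair II (acetyl equatorial, tert-butyl equatorial): E = 0.00 kcal/mol.
ΔE = 6.03 − 0.00 = 6.03 kcal/mol; chair II is more stable.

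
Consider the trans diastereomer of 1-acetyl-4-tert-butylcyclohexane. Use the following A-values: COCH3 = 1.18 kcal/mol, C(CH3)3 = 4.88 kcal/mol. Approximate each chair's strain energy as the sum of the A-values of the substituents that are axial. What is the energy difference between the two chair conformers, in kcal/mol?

6.06 kcal/mol

C1 and C4 have opposite parity, so for the trans isomer the two substituents are e,e in one chair and a,a in the other.
Chair I (acetyl axial, tert-butyl axial): E = 6.06 kcal/mol.
Chair II (acetyl equatorial, tert-butyl equatorial): E = 0.00 kcal/mol.
ΔE = 6.06 − 0.00 = 6.06 kcal/mol; chair II is more stable.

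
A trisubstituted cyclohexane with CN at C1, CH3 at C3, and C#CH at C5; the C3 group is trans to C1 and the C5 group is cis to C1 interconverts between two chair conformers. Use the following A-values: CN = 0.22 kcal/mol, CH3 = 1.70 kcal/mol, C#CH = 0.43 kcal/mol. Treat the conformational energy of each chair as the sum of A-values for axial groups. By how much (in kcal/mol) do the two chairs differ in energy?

Chair I (cyano axial, methyl equatorial, ethynyl axial): E = 0.65 kcal/mol.
Chair II (cyano equatorial, methyl axial, ethynyl equatorial): E = 1.70 kcal/mol.
ΔE = 1.70 − 0.65 = 1.05 kcal/mol; chair I is more stable.

1.05 kcal/mol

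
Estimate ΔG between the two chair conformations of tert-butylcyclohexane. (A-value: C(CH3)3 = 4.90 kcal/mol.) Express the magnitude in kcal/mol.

A monosubstituted cyclohexane has one chair with the tert-butyl group axial (E = A = 4.90 kcal/mol) and one with it equatorial (E = 0).
ΔE = 4.90 − 0 = 4.90 kcal/mol.

4.90 kcal/mol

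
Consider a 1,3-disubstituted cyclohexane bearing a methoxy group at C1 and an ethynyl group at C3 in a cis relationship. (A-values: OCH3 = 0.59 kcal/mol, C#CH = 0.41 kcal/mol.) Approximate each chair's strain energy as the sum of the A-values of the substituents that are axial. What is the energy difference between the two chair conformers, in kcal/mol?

C1 and C3 have the same parity, so for the cis isomer the two substituents are e,e in one chair and a,a in the other.
Chair I (methoxy axial, ethynyl axial): E = 1.00 kcal/mol.
Chair II (methoxy equatorial, ethynyl equatorial): E = 0.00 kcal/mol.
ΔE = 1.00 − 0.00 = 1.00 kcal/mol; chair II is more stable.

1.00 kcal/mol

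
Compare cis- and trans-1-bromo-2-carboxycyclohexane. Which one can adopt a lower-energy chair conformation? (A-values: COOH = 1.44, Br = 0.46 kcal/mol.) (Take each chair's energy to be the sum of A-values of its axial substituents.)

At 1,2 positions (parity opposite): cis → (a,e or e,a); trans → (e,e or a,a).
Best chair for cis: E = 0.46 kcal/mol; best chair for trans: E = 0.00 kcal/mol.
The trans isomer is lower by 0.46 kcal/mol.

trans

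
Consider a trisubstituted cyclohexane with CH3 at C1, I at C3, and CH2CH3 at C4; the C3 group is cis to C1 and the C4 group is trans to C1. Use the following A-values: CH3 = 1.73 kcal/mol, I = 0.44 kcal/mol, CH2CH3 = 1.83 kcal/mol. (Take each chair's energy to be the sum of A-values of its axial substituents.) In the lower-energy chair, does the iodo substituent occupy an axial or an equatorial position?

equatorial

Chair I (methyl axial, iodo axial, ethyl axial): E = 4.00 kcal/mol.
Chair II (methyl equatorial, iodo equatorial, ethyl equatorial): E = 0.00 kcal/mol.
Chair II is the more stable (lower-energy) conformer, and in that chair the iodo group is equatorial.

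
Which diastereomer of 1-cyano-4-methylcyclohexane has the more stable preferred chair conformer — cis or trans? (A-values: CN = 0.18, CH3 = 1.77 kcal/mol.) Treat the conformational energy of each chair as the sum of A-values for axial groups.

At 1,4 positions (parity opposite): cis → (a,e or e,a); trans → (e,e or a,a).
Best chair for cis: E = 0.18 kcal/mol; best chair for trans: E = 0.00 kcal/mol.
The trans isomer is lower by 0.18 kcal/mol.

trans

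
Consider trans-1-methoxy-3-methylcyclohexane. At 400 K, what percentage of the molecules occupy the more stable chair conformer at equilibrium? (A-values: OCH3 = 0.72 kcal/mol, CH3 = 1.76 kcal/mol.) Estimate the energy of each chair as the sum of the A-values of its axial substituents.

C1 and C3 have the same parity, so for the trans isomer the two substituents are one axial and one equatorial in each chair.
Chair I (methoxy axial, methyl equatorial): E = 0.72 kcal/mol; chair II (methoxy equatorial, methyl axial): E = 1.76 kcal/mol.
ΔG = 1.04 kcal/mol between the two chairs.
K = exp(ΔG/RT) with R = 1.987×10⁻³ kcal mol⁻¹ K⁻¹ and T = 400 K gives K ≈ 3.7.
Fraction in the lower-energy chair = K/(K+1) = 78.7%.

78.7%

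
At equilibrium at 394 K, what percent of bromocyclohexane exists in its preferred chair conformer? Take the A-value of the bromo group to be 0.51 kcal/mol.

One chair has the bromo group axial (E = 0.51 kcal/mol) and the other has it equatorial (E = 0).
ΔG = 0.51 kcal/mol between the two chairs.
K = exp(ΔG/RT) with R = 1.987×10⁻³ kcal mol⁻¹ K⁻¹ and T = 394 K gives K ≈ 1.92.
Fraction in the lower-energy chair = K/(K+1) = 65.7%.

65.7%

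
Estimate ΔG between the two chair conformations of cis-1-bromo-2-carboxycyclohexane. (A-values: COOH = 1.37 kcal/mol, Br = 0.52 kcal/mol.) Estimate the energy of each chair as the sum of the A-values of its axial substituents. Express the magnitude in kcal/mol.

0.85 kcal/mol

C1 and C2 have opposite parity, so for the cis isomer the two substituents are one axial and one equatorial in each chair.
Chair I (carboxyl axial, bromo equatorial): E = 1.37 kcal/mol.
Chair II (carboxyl equatorial, bromo axial): E = 0.52 kcal/mol.
ΔE = 1.37 − 0.52 = 0.85 kcal/mol; chair II is more stable.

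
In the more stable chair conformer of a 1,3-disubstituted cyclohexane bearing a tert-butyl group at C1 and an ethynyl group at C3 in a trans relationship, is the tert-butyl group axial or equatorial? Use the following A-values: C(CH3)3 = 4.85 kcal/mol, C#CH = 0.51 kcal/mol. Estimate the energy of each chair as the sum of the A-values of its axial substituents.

equatorial

C1 and C3 have the same parity, so for the trans isomer the two substituents are one axial and one equatorial in each chair.
Chair I (tert-butyl axial, ethynyl equatorial): E = 4.85 kcal/mol.
Chair II (tert-butyl equatorial, ethynyl axial): E = 0.51 kcal/mol.
Chair II is the more stable (lower-energy) conformer, and in that chair the tert-butyl group is equatorial.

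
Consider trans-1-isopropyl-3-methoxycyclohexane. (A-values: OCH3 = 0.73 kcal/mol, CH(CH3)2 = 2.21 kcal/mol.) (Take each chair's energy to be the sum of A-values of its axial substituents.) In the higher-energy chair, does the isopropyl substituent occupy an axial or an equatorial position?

axial

C1 and C3 have the same parity, so for the trans isomer the two substituents are one axial and one equatorial in each chair.
Chair I (methoxy axial, isopropyl equatorial): E = 0.73 kcal/mol.
Chair II (methoxy equatorial, isopropyl axial): E = 2.21 kcal/mol.
Chair II is the less stable (higher-energy) conformer, and in that chair the isopropyl group is axial.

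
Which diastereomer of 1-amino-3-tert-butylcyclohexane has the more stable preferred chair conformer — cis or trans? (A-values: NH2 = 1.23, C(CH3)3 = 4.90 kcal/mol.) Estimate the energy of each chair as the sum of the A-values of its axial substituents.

cis

At 1,3 positions (parity same): cis → (e,e or a,a); trans → (a,e or e,a).
Best chair for cis: E = 0.00 kcal/mol; best chair for trans: E = 1.23 kcal/mol.
The cis isomer is lower by 1.23 kcal/mol.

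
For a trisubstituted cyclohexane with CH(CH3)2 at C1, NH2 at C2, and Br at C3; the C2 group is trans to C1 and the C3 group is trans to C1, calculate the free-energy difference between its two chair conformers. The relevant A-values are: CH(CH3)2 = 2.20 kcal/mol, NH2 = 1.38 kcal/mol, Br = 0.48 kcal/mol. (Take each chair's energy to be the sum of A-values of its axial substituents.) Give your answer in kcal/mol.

3.10 kcal/mol

Chair I (isopropyl axial, amino axial, bromo equatorial): E = 3.58 kcal/mol.
Chair II (isopropyl equatorial, amino equatorial, bromo axial): E = 0.48 kcal/mol.
ΔE = 3.58 − 0.48 = 3.10 kcal/mol; chair II is more stable.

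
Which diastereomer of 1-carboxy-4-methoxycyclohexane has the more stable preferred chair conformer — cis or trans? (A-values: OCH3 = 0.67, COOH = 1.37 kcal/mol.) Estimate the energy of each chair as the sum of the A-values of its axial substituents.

trans

At 1,4 positions (parity opposite): cis → (a,e or e,a); trans → (e,e or a,a).
Best chair for cis: E = 0.67 kcal/mol; best chair for trans: E = 0.00 kcal/mol.
The trans isomer is lower by 0.67 kcal/mol.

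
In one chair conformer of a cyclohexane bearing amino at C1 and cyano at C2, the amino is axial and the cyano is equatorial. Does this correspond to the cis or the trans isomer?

C1 and C2 have opposite parity, so their axial bonds point in opposite directions.
With opposite-parity carbons, two substituents on the same face are one axial and one equatorial; opposite faces give both axial or both equatorial.
Here the groups are axial/equatorial → same face → cis.

cis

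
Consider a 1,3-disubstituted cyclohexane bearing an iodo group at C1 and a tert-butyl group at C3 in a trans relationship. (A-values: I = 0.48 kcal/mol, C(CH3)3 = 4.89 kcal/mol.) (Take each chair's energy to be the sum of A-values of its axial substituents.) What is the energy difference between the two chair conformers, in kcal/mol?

4.41 kcal/mol

C1 and C3 have the same parity, so for the trans isomer the two substituents are one axial and one equatorial in each chair.
Chair I (iodo axial, tert-butyl equatorial): E = 0.48 kcal/mol.
Chair II (iodo equatorial, tert-butyl axial): E = 4.89 kcal/mol.
ΔE = 4.89 − 0.48 = 4.41 kcal/mol; chair I is more stable.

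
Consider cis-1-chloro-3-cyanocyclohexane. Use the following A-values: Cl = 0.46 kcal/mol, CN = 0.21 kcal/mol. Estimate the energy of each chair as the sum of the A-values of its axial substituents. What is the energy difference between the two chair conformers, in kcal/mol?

C1 and C3 have the same parity, so for the cis isomer the two substituents are e,e in one chair and a,a in the other.
Chair I (chloro axial, cyano axial): E = 0.67 kcal/mol.
Chair II (chloro equatorial, cyano equatorial): E = 0.00 kcal/mol.
ΔE = 0.67 − 0.00 = 0.67 kcal/mol; chair II is more stable.

0.67 kcal/mol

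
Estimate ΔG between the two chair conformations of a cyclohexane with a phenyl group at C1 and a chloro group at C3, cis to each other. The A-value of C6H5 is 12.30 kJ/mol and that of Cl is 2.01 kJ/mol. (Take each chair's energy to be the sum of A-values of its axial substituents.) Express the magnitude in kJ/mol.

C1 and C3 have the same parity, so for the cis isomer the two substituents are e,e in one chair and a,a in the other.
Chair I (phenyl axial, chloro axial): E = 14.31 kJ/mol.
Chair II (phenyl equatorial, chloro equatorial): E = 0.00 kJ/mol.
ΔE = 14.31 − 0.00 = 14.31 kJ/mol; chair II is more stable.

14.31 kJ/mol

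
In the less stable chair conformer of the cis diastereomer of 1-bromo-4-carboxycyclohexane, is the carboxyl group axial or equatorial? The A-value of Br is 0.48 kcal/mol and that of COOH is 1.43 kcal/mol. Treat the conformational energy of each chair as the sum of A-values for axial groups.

axial

C1 and C4 have opposite parity, so for the cis isomer the two substituents are one axial and one equatorial in each chair.
Chair I (bromo axial, carboxyl equatorial): E = 0.48 kcal/mol.
Chair II (bromo equatorial, carboxyl axial): E = 1.43 kcal/mol.
Chair II is the less stable (higher-energy) conformer, and in that chair the carboxyl group is axial.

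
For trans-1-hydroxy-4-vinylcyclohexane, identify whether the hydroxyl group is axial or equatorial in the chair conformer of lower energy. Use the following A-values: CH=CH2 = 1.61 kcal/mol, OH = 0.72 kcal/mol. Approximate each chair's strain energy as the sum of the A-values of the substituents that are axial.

equatorial

C1 and C4 have opposite parity, so for the trans isomer the two substituents are e,e in one chair and a,a in the other.
Chair I (vinyl axial, hydroxyl axial): E = 2.33 kcal/mol.
Chair II (vinyl equatorial, hydroxyl equatorial): E = 0.00 kcal/mol.
Chair II is the more stable (lower-energy) conformer, and in that chair the hydroxyl group is equatorial.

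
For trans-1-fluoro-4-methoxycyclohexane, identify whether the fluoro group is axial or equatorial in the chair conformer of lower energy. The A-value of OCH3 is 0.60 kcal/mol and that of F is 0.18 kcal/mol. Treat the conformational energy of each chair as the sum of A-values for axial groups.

equatorial

C1 and C4 have opposite parity, so for the trans isomer the two substituents are e,e in one chair and a,a in the other.
Chair I (methoxy axial, fluoro axial): E = 0.78 kcal/mol.
Chair II (methoxy equatorial, fluoro equatorial): E = 0.00 kcal/mol.
Chair II is the more stable (lower-energy) conformer, and in that chair the fluoro group is equatorial.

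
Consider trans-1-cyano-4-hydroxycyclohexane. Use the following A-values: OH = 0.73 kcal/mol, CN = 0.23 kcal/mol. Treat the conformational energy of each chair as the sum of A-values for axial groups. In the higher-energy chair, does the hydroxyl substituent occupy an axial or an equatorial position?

axial

C1 and C4 have opposite parity, so for the trans isomer the two substituents are e,e in one chair and a,a in the other.
Chair I (hydroxyl axial, cyano axial): E = 0.96 kcal/mol.
Chair II (hydroxyl equatorial, cyano equatorial): E = 0.00 kcal/mol.
Chair I is the less stable (higher-energy) conformer, and in that chair the hydroxyl group is axial.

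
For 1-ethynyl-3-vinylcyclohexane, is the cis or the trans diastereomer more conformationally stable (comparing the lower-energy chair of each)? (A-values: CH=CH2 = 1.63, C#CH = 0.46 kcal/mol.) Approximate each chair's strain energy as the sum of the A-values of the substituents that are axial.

At 1,3 positions (parity same): cis → (e,e or a,a); trans → (a,e or e,a).
Best chair for cis: E = 0.00 kcal/mol; best chair for trans: E = 0.46 kcal/mol.
The cis isomer is lower by 0.46 kcal/mol.

cis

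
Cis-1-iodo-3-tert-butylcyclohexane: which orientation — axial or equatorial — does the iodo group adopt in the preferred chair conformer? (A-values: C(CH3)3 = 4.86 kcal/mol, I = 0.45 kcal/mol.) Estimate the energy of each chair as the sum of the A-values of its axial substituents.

equatorial

C1 and C3 have the same parity, so for the cis isomer the two substituents are e,e in one chair and a,a in the other.
Chair I (tert-butyl axial, iodo axial): E = 5.31 kcal/mol.
Chair II (tert-butyl equatorial, iodo equatorial): E = 0.00 kcal/mol.
Chair II is the more stable (lower-energy) conformer, and in that chair the iodo group is equatorial.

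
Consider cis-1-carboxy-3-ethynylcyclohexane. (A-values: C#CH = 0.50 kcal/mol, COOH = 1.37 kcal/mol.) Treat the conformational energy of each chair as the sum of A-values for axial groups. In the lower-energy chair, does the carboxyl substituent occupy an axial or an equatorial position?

equatorial

C1 and C3 have the same parity, so for the cis isomer the two substituents are e,e in one chair and a,a in the other.
Chair I (ethynyl axial, carboxyl axial): E = 1.87 kcal/mol.
Chair II (ethynyl equatorial, carboxyl equatorial): E = 0.00 kcal/mol.
Chair II is the more stable (lower-energy) conformer, and in that chair the carboxyl group is equatorial.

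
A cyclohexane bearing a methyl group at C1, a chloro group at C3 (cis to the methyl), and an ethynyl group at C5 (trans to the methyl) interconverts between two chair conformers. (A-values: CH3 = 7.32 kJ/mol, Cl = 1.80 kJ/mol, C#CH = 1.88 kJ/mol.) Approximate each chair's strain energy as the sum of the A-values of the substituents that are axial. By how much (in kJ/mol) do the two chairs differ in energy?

7.24 kJ/mol

Chair I (methyl axial, chloro axial, ethynyl equatorial): E = 9.12 kJ/mol.
Chair II (methyl equatorial, chloro equatorial, ethynyl axial): E = 1.88 kJ/mol.
ΔE = 9.12 − 1.88 = 7.24 kJ/mol; chair II is more stable.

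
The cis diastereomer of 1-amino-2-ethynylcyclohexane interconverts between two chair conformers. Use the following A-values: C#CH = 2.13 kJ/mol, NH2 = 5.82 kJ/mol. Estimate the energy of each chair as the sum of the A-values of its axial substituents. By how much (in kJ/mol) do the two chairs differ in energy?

C1 and C2 have opposite parity, so for the cis isomer the two substituents are one axial and one equatorial in each chair.
Chair I (ethynyl axial, amino equatorial): E = 2.13 kJ/mol.
Chair II (ethynyl equatorial, amino axial): E = 5.82 kJ/mol.
ΔE = 5.82 − 2.13 = 3.69 kJ/mol; chair I is more stable.

3.69 kJ/mol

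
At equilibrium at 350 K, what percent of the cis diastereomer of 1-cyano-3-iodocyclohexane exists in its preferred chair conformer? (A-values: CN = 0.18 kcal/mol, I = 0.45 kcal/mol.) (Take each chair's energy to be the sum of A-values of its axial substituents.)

71.2%

C1 and C3 have the same parity, so for the cis isomer the two substituents are e,e in one chair and a,a in the other.
Chair I (cyano axial, iodo axial): E = 0.63 kcal/mol; chair II (cyano equatorial, iodo equatorial): E = 0.00 kcal/mol.
ΔG = 0.63 kcal/mol between the two chairs.
K = exp(ΔG/RT) with R = 1.987×10⁻³ kcal mol⁻¹ K⁻¹ and T = 350 K gives K ≈ 2.47.
Fraction in the lower-energy chair = K/(K+1) = 71.2%.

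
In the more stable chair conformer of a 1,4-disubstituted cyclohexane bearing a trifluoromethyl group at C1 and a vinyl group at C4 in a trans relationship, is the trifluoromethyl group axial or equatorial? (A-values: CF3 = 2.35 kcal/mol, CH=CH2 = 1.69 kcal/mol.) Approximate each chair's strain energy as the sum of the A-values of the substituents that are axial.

equatorial

C1 and C4 have opposite parity, so for the trans isomer the two substituents are e,e in one chair and a,a in the other.
Chair I (trifluoromethyl axial, vinyl axial): E = 4.04 kcal/mol.
Chair II (trifluoromethyl equatorial, vinyl equatorial): E = 0.00 kcal/mol.
Chair II is the more stable (lower-energy) conformer, and in that chair the trifluoromethyl group is equatorial.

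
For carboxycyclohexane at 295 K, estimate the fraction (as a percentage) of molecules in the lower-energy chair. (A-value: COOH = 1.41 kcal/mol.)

91.7%

One chair has the carboxyl group axial (E = 1.41 kcal/mol) and the other has it equatorial (E = 0).
ΔG = 1.41 kcal/mol between the two chairs.
K = exp(ΔG/RT) with R = 1.987×10⁻³ kcal mol⁻¹ K⁻¹ and T = 295 K gives K ≈ 11.1.
Fraction in the lower-energy chair = K/(K+1) = 91.7%.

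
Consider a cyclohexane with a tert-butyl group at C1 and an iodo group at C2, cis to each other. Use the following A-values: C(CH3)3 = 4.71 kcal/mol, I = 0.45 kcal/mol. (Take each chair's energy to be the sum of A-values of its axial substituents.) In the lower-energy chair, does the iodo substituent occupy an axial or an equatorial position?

C1 and C2 have opposite parity, so for the cis isomer the two substituents are one axial and one equatorial in each chair.
Chair I (tert-butyl axial, iodo equatorial): E = 4.71 kcal/mol.
Chair II (tert-butyl equatorial, iodo axial): E = 0.45 kcal/mol.
Chair II is the more stable (lower-energy) conformer, and in that chair the iodo group is axial.

axial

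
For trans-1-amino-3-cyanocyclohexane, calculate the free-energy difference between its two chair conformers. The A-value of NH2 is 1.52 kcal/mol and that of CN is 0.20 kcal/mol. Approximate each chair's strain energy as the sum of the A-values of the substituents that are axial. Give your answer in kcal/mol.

1.32 kcal/mol

C1 and C3 have the same parity, so for the trans isomer the two substituents are one axial and one equatorial in each chair.
Chair I (amino axial, cyano equatorial): E = 1.52 kcal/mol.
Chair II (amino equatorial, cyano axial): E = 0.20 kcal/mol.
ΔE = 1.52 − 0.20 = 1.32 kcal/mol; chair II is more stable.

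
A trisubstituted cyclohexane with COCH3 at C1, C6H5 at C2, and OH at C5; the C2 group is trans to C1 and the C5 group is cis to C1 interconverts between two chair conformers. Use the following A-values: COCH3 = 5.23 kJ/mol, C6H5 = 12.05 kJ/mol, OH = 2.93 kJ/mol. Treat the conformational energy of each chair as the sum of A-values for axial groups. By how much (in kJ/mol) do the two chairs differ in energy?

20.21 kJ/mol

Chair I (acetyl axial, phenyl axial, hydroxyl axial): E = 20.21 kJ/mol.
Chair II (acetyl equatorial, phenyl equatorial, hydroxyl equatorial): E = 0.00 kJ/mol.
ΔE = 20.21 − 0.00 = 20.21 kJ/mol; chair II is more stable.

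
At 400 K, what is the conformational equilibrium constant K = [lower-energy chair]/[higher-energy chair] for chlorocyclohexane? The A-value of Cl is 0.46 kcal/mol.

K ≈ 1.78

One chair has the chloro group axial (E = 0.46 kcal/mol) and the other has it equatorial (E = 0).
ΔG = 0.46 kcal/mol between the two chairs.
K = exp(ΔG/RT) with R = 1.987×10⁻³ kcal mol⁻¹ K⁻¹ and T = 400 K gives K ≈ 1.78.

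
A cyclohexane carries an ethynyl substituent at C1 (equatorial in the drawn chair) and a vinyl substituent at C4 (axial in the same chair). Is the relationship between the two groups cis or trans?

C1 and C4 have opposite parity, so their axial bonds point in opposite directions.
With opposite-parity carbons, two substituents on the same face are one axial and one equatorial; opposite faces give both axial or both equatorial.
Here the groups are equatorial/axial → same face → cis.

cis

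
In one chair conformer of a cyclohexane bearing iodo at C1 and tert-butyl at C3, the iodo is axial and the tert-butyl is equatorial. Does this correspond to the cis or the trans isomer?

trans

C1 and C3 have the same parity, so their axial bonds point in the same direction.
With same-parity carbons, two substituents on the same face are both axial or both equatorial; opposite faces give one of each.
Here the groups are axial/equatorial → opposite face → trans.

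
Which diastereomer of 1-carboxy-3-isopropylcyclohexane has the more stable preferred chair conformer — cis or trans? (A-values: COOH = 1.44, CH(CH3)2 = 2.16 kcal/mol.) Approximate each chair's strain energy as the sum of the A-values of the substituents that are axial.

cis

At 1,3 positions (parity same): cis → (e,e or a,a); trans → (a,e or e,a).
Best chair for cis: E = 0.00 kcal/mol; best chair for trans: E = 1.44 kcal/mol.
The cis isomer is lower by 1.44 kcal/mol.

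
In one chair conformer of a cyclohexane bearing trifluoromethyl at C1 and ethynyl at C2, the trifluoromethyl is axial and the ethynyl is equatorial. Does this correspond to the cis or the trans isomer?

cis

C1 and C2 have opposite parity, so their axial bonds point in opposite directions.
With opposite-parity carbons, two substituents on the same face are one axial and one equatorial; opposite faces give both axial or both equatorial.
Here the groups are axial/equatorial → same face → cis.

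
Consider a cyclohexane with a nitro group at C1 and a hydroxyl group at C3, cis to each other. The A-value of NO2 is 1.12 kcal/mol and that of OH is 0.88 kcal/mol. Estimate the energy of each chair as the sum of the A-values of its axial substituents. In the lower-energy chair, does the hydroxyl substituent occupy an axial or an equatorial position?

equatorial

C1 and C3 have the same parity, so for the cis isomer the two substituents are e,e in one chair and a,a in the other.
Chair I (nitro axial, hydroxyl axial): E = 2.00 kcal/mol.
Chair II (nitro equatorial, hydroxyl equatorial): E = 0.00 kcal/mol.
Chair II is the more stable (lower-energy) conformer, and in that chair the hydroxyl group is equatorial.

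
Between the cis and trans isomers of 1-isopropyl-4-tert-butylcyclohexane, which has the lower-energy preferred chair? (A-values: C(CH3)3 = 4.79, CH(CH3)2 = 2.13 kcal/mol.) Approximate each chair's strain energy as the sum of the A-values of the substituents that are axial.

At 1,4 positions (parity opposite): cis → (a,e or e,a); trans → (e,e or a,a).
Best chair for cis: E = 2.13 kcal/mol; best chair for trans: E = 0.00 kcal/mol.
The trans isomer is lower by 2.13 kcal/mol.

trans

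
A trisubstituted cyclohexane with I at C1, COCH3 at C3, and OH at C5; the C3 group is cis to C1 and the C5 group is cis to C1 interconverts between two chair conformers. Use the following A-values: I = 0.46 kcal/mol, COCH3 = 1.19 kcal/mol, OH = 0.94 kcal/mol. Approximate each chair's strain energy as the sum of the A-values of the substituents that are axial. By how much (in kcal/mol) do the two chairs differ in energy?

2.59 kcal/mol

Chair I (iodo axial, acetyl axial, hydroxyl axial): E = 2.59 kcal/mol.
Chair II (iodo equatorial, acetyl equatorial, hydroxyl equatorial): E = 0.00 kcal/mol.
ΔE = 2.59 − 0.00 = 2.59 kcal/mol; chair II is more stable.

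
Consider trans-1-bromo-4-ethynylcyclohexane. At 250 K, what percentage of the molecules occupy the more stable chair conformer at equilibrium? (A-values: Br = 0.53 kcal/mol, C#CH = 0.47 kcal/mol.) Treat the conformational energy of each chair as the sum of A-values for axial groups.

88.2%

C1 and C4 have opposite parity, so for the trans isomer the two substituents are e,e in one chair and a,a in the other.
Chair I (bromo axial, ethynyl axial): E = 1.00 kcal/mol; chair II (bromo equatorial, ethynyl equatorial): E = 0.00 kcal/mol.
ΔG = 1.00 kcal/mol between the two chairs.
K = exp(ΔG/RT) with R = 1.987×10⁻³ kcal mol⁻¹ K⁻¹ and T = 250 K gives K ≈ 7.49.
Fraction in the lower-energy chair = K/(K+1) = 88.2%.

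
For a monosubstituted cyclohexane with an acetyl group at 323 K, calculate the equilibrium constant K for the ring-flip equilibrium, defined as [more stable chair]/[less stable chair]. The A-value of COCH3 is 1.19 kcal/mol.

One chair has the acetyl group axial (E = 1.19 kcal/mol) and the other has it equatorial (E = 0).
ΔG = 1.19 kcal/mol between the two chairs.
K = exp(ΔG/RT) with R = 1.987×10⁻³ kcal mol⁻¹ K⁻¹ and T = 323 K gives K ≈ 6.39.

K ≈ 6.39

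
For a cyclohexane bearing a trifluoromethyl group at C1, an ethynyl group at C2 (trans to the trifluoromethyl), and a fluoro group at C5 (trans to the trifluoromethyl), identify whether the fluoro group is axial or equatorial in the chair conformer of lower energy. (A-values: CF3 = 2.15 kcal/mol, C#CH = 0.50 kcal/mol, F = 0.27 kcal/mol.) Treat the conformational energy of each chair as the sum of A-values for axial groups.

axial

Chair I (trifluoromethyl axial, ethynyl axial, fluoro equatorial): E = 2.65 kcal/mol.
Chair II (trifluoromethyl equatorial, ethynyl equatorial, fluoro axial): E = 0.27 kcal/mol.
Chair II is the more stable (lower-energy) conformer, and in that chair the fluoro group is axial.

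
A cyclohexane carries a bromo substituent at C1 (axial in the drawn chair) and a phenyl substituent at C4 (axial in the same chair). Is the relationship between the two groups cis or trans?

trans

C1 and C4 have opposite parity, so their axial bonds point in opposite directions.
With opposite-parity carbons, two substituents on the same face are one axial and one equatorial; opposite faces give both axial or both equatorial.
Here the groups are axial/axial → opposite face → trans.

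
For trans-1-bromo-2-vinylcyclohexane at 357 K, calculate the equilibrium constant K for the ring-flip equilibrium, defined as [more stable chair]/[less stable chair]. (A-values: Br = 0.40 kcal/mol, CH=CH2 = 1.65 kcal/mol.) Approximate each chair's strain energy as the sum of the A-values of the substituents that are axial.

C1 and C2 have opposite parity, so for the trans isomer the two substituents are e,e in one chair and a,a in the other.
Chair I (bromo axial, vinyl axial): E = 2.05 kcal/mol; chair II (bromo equatorial, vinyl equatorial): E = 0.00 kcal/mol.
ΔG = 2.05 kcal/mol between the two chairs.
K = exp(ΔG/RT) with R = 1.987×10⁻³ kcal mol⁻¹ K⁻¹ and T = 357 K gives K ≈ 18.

K ≈ 18.0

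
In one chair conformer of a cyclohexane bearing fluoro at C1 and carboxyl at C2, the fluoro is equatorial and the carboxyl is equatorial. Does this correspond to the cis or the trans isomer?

trans

C1 and C2 have opposite parity, so their axial bonds point in opposite directions.
With opposite-parity carbons, two substituents on the same face are one axial and one equatorial; opposite faces give both axial or both equatorial.
Here the groups are equatorial/equatorial → opposite face → trans.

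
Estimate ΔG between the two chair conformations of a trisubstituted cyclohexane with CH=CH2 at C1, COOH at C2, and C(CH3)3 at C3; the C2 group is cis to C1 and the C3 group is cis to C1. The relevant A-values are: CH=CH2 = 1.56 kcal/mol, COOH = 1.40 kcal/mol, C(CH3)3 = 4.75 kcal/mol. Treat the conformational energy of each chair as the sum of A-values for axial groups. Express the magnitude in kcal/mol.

4.91 kcal/mol

Chair I (vinyl axial, carboxyl equatorial, tert-butyl axial): E = 6.31 kcal/mol.
Chair II (vinyl equatorial, carboxyl axial, tert-butyl equatorial): E = 1.40 kcal/mol.
ΔE = 6.31 − 1.40 = 4.91 kcal/mol; chair II is more stable.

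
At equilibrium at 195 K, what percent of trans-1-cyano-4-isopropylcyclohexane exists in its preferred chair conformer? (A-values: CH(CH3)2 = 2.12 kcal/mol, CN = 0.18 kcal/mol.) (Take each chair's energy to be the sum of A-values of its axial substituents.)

99.7%

C1 and C4 have opposite parity, so for the trans isomer the two substituents are e,e in one chair and a,a in the other.
Chair I (isopropyl axial, cyano axial): E = 2.30 kcal/mol; chair II (isopropyl equatorial, cyano equatorial): E = 0.00 kcal/mol.
ΔG = 2.30 kcal/mol between the two chairs.
K = exp(ΔG/RT) with R = 1.987×10⁻³ kcal mol⁻¹ K⁻¹ and T = 195 K gives K ≈ 378.
Fraction in the lower-energy chair = K/(K+1) = 99.7%.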